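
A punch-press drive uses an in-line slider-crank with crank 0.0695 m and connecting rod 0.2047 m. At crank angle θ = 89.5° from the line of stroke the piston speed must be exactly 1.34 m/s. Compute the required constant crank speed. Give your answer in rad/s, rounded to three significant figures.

19.2

For an in-line slider-crank, |v_piston| = rω|sinθ|·[1 + r cosθ/√(L² − r² sin²θ)].
With r = 0.0695 m, L = 0.2047 m, θ = 89.5°: the bracketed kinematic factor |dx/dθ| = 0.069716 m.
ω = v/|dx/dθ| = 1.34/0.069716 = 19.221 rad/s.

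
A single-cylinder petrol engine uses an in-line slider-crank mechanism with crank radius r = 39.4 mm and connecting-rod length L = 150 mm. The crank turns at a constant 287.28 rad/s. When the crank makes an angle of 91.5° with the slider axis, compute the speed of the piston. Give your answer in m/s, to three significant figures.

11.2

ω = 287.3 rad/s
For an in-line slider-crank, x = r cosθ + √(L² − r² sin²θ), so v = −rω sinθ·[1 + r cosθ/√(L² − r² sin²θ)].
With r = 0.0394 m, L = 0.15 m, θ = 91.5°: √(L² − r² sin²θ) = 0.14474 m.
v = −0.0394·287.3·0.99966·[1 + 0.0394·-0.02618/0.14474] = -11.234 m/s.
|v| = 11.234 m/s.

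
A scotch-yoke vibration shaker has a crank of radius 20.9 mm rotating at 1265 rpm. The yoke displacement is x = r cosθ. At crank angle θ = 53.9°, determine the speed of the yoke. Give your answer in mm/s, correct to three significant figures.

2240

ω = 132.5 rad/s (from 1265 rpm).
x = r cosθ ⇒ ẋ = −rω sinθ.
|v| = rω|sinθ| = 0.0209·132.5·|sin 53.9°| = 2.237 m/s = 2237 mm/s.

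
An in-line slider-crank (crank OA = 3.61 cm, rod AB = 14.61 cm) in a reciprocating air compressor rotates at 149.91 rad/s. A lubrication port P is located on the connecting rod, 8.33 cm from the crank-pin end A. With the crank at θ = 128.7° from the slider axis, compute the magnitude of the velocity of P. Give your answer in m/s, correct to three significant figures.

4.11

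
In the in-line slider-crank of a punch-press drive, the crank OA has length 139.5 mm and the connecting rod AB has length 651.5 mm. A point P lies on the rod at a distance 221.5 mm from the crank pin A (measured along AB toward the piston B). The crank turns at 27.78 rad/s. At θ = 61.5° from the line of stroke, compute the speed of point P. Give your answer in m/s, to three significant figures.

ω = 27.78 rad/s.  Crank-pin speed |V_A| = rω = 3.8753 m/s, perpendicular to OA.
Rod angle: sinφ = −(r/L) sinθ ⇒ φ = -10.846°; ω_rod = −rω cosθ/√(L²−r²sin²θ) = -2.8899 rad/s.
V_P = V_A + ω_rod × AP, with AP = 0.2215 m along the rod.
Components: V_Px = −rω sinθ − a·ω_rod·sinφ = -3.5261 m/s;  V_Py = rω cosθ + a·ω_rod·cosφ = +1.2205 m/s.
|V_P| = √(V_Px² + V_Py²) = 3.7314 m/s.

3.73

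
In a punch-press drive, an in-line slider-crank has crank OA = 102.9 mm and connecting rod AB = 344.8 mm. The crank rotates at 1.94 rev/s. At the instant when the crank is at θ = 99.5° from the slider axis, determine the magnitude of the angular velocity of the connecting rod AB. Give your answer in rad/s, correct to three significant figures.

ω = 12.19 rad/s (converted from 1.94 rev/s).
The rod makes angle φ with the slider axis where L sinφ = r sinθ; differentiating, L cosφ·φ̇ = r ω cosθ.
L cosφ = √(L² − r² sin²θ) = 0.32953 m.
|ω_rod| = r ω |cosθ| / √(L² − r² sin²θ) = 0.1029·12.19·0.16505/0.32953 = 0.62823 rad/s.

0.628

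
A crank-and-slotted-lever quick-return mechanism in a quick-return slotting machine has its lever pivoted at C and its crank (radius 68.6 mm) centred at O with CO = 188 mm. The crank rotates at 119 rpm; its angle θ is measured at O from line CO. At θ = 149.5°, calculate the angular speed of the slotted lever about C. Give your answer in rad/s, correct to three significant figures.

4.48

ω = 12.46 rad/s (from 119 rpm).
Crank pin A relative to C: A = (d + r cosθ, r sinθ); lever angle φ = atan2(r sinθ, d + r cosθ).
Differentiating tanφ: φ̇ = rω(d cosθ + r)/(d² + r² + 2dr cosθ).
d² + r² + 2dr cosθ = |CA|² = 0.0178254 m²;  d cosθ + r = -0.093386 m.
|ω_lever| = |0.0686·12.46·-0.093386| / 0.0178254 = 4.4786 rad/s.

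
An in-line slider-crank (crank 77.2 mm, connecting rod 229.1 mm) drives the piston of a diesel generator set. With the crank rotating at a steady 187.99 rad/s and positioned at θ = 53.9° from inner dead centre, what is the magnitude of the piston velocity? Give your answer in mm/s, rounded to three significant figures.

14100

ω = 188 rad/s
For an in-line slider-crank, x = r cosθ + √(L² − r² sin²θ), so v = −rω sinθ·[1 + r cosθ/√(L² − r² sin²θ)].
With r = 0.0772 m, L = 0.2291 m, θ = 53.9°: √(L² − r² sin²θ) = 0.22044 m.
v = −0.0772·188·0.80799·[1 + 0.0772·0.58920/0.22044] = -14.146 m/s.
|v| = 14.146 m/s = 14146 mm/s.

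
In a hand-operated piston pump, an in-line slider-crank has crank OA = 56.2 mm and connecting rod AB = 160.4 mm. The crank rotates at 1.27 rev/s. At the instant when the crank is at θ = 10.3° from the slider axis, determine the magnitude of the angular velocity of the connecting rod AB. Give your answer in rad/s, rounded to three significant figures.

ω = 7.98 rad/s (converted from 1.27 rev/s).
The rod makes angle φ with the slider axis where L sinφ = r sinθ; differentiating, L cosφ·φ̇ = r ω cosθ.
L cosφ = √(L² − r² sin²θ) = 0.16008 m.
|ω_rod| = r ω |cosθ| / √(L² − r² sin²θ) = 0.0562·7.98·0.98389/0.16008 = 2.7562 rad/s.

2.76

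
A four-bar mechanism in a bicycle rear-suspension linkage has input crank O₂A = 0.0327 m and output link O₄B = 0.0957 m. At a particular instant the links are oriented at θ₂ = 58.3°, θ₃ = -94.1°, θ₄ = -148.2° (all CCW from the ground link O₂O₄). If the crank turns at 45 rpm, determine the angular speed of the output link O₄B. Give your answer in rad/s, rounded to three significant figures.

ω₂ = 4.712 rad/s (from 45 rpm).
Differentiating the loop-closure r₂e^{iθ₂}+r₃e^{iθ₃}=r₁+r₄e^{iθ₄} gives r₂ω₂e^{iθ₂}+r₃ω₃e^{iθ₃}=r₄ω₄e^{iθ₄}.
Eliminating the other unknown: ω₄ = r₂ω₂ sin(θ₂−θ₃) / [r₄ sin(θ₄−θ₃)].
Numerator sine = +0.46330; denominator sine = -0.81004.
Result = 0.0327·4.712·(+0.46330) / (0.0957·(-0.81004)) = -0.92093 rad/s; magnitude 0.92093 rad/s.

0.921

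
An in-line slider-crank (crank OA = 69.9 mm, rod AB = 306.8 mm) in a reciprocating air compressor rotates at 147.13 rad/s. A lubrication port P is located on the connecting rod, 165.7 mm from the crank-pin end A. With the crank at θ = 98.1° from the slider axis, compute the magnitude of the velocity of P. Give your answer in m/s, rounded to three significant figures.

10.0

ω = 147.1 rad/s.  Crank-pin speed |V_A| = rω = 10.284 m/s, perpendicular to OA.
Rod angle: sinφ = −(r/L) sinθ ⇒ φ = -13.036°; ω_rod = −rω cosθ/√(L²−r²sin²θ) = +4.8482 rad/s.
V_P = V_A + ω_rod × AP, with AP = 0.1657 m along the rod.
Components: V_Px = −rω sinθ − a·ω_rod·sinφ = -10.001 m/s;  V_Py = rω cosθ + a·ω_rod·cosφ = -0.66645 m/s.
|V_P| = √(V_Px² + V_Py²) = 10.023 m/s.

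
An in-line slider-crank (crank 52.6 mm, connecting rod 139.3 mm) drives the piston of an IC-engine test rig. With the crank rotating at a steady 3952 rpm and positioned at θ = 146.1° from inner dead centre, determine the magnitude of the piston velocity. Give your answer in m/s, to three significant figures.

ω = 2π·3952/60 = 413.9 rad/s
For an in-line slider-crank, x = r cosθ + √(L² − r² sin²θ), so v = −rω sinθ·[1 + r cosθ/√(L² − r² sin²θ)].
With r = 0.0526 m, L = 0.1393 m, θ = 146.1°: √(L² − r² sin²θ) = 0.13618 m.
v = −0.0526·413.9·0.55775·[1 + 0.0526·-0.83001/0.13618] = -8.2488 m/s.
|v| = 8.2488 m/s.

8.25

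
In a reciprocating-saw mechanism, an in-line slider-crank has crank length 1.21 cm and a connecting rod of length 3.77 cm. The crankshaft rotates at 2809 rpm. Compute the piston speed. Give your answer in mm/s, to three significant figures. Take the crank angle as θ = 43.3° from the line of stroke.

ω = 2π·2809/60 = 294.2 rad/s
For an in-line slider-crank, x = r cosθ + √(L² − r² sin²θ), so v = −rω sinθ·[1 + r cosθ/√(L² − r² sin²θ)].
With r = 0.0121 m, L = 0.0377 m, θ = 43.3°: √(L² − r² sin²θ) = 0.036775 m.
v = −0.0121·294.2·0.68582·[1 + 0.0121·0.72777/0.036775] = -3.0256 m/s.
|v| = 3.0256 m/s = 3025.6 mm/s.

3030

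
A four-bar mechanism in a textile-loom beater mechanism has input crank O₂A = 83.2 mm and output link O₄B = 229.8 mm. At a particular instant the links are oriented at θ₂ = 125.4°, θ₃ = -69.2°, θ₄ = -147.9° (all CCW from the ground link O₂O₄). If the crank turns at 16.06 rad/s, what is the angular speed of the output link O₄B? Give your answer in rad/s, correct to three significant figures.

ω₂ = 16.06 rad/s
Differentiating the loop-closure r₂e^{iθ₂}+r₃e^{iθ₃}=r₁+r₄e^{iθ₄} gives r₂ω₂e^{iθ₂}+r₃ω₃e^{iθ₃}=r₄ω₄e^{iθ₄}.
Eliminating the other unknown: ω₄ = r₂ω₂ sin(θ₂−θ₃) / [r₄ sin(θ₄−θ₃)].
Numerator sine = -0.25207; denominator sine = -0.98061.
Result = 0.0832·16.06·(-0.25207) / (0.2298·(-0.98061)) = +1.4947 rad/s; magnitude 1.4947 rad/s.

1.49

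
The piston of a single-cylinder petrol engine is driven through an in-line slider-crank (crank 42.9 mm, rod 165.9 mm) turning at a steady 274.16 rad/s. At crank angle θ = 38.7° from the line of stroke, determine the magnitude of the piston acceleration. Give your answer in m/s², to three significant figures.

2710

ω = 274.2 rad/s
x(θ) = r cosθ + √(L² − r² sin²θ); with ω constant, a = ω²·d²x/dθ².
d²x/dθ² = −r cosθ − r²(cos2θ)/√u − r⁴ sin²2θ/(4u^{3/2}),  u = L² − r² sin²θ = 0.0268033 m².
Substituting r = 0.0429 m, L = 0.1659 m, θ = 38.7°: d²x/dθ² = -0.036116 m.
a = ω²·d²x/dθ² = (274.2)²·(-0.036116) = -2714.6 m/s²;  |a| = 2714.6 m/s².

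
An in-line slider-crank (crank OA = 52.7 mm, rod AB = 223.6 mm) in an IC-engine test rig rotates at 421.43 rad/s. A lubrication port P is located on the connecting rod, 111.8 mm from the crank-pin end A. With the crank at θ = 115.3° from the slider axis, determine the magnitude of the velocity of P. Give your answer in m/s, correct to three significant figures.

19.6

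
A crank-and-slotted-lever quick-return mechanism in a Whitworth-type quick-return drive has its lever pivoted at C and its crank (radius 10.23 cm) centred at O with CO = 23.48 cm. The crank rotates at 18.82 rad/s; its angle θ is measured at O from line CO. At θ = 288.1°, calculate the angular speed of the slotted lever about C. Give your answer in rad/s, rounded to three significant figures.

ω = 18.82 rad/s
Crank pin A relative to C: A = (d + r cosθ, r sinθ); lever angle φ = atan2(r sinθ, d + r cosθ).
Differentiating tanφ: φ̇ = rω(d cosθ + r)/(d² + r² + 2dr cosθ).
d² + r² + 2dr cosθ = |CA|² = 0.0805213 m²;  d cosθ + r = +0.17525 m.
|ω_lever| = |0.1023·18.82·+0.17525| / 0.0805213 = 4.1902 rad/s.

4.19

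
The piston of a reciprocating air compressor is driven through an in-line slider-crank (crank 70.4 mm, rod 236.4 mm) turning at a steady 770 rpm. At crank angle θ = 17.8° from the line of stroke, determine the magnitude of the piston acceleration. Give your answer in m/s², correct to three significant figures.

548

ω = 2π·770/60 = 80.63 rad/s
x(θ) = r cosθ + √(L² − r² sin²θ); with ω constant, a = ω²·d²x/dθ².
d²x/dθ² = −r cosθ − r²(cos2θ)/√u − r⁴ sin²2θ/(4u^{3/2}),  u = L² − r² sin²θ = 0.0554218 m².
Substituting r = 0.0704 m, L = 0.2364 m, θ = 17.8°: d²x/dθ² = -0.084307 m.
a = ω²·d²x/dθ² = (80.63)²·(-0.084307) = -548.16 m/s²;  |a| = 548.16 m/s².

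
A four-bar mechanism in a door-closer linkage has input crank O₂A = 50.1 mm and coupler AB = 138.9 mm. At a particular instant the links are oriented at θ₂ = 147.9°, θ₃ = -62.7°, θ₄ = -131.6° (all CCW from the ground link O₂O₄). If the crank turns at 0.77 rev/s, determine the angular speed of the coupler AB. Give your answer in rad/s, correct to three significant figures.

1.84

ω₂ = 4.838 rad/s (from 0.77 rev/s).
Differentiating the loop-closure r₂e^{iθ₂}+r₃e^{iθ₃}=r₁+r₄e^{iθ₄} gives r₂ω₂e^{iθ₂}+r₃ω₃e^{iθ₃}=r₄ω₄e^{iθ₄}.
Eliminating the other unknown: ω₃ = r₂ω₂ sin(θ₄−θ₂) / [r₃ sin(θ₃−θ₄)].
Numerator sine = +0.98629; denominator sine = +0.93295.
Result = 0.0501·4.838·(+0.98629) / (0.1389·(+0.93295)) = +1.8448 rad/s; magnitude 1.8448 rad/s.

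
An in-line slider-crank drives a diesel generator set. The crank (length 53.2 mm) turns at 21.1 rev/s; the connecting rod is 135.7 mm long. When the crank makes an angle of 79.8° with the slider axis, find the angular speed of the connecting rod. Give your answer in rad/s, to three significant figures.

ω = 132.6 rad/s (converted from 21.1 rev/s).
The rod makes angle φ with the slider axis where L sinφ = r sinθ; differentiating, L cosφ·φ̇ = r ω cosθ.
L cosφ = √(L² − r² sin²θ) = 0.12519 m.
|ω_rod| = r ω |cosθ| / √(L² − r² sin²θ) = 0.0532·132.6·0.17708/0.12519 = 9.9765 rad/s.

9.98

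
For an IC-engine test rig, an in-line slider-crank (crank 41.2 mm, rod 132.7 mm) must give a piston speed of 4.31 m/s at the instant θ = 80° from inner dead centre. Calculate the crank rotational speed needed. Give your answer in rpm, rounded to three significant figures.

960

For an in-line slider-crank, |v_piston| = rω|sinθ|·[1 + r cosθ/√(L² − r² sin²θ)].
With r = 0.0412 m, L = 0.1327 m, θ = 80°: the bracketed kinematic factor |dx/dθ| = 0.042872 m.
ω = v/|dx/dθ| = 4.31/0.042872 = 100.53 rad/s.
N = 60ω/(2π) = 960.02 rpm.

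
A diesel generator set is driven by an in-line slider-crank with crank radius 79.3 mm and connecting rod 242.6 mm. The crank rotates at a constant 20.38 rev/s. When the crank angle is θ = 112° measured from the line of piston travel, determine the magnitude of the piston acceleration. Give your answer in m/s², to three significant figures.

802

ω = 2π·20.4 = 128.1 rad/s
x(θ) = r cosθ + √(L² − r² sin²θ); with ω constant, a = ω²·d²x/dθ².
d²x/dθ² = −r cosθ − r²(cos2θ)/√u − r⁴ sin²2θ/(4u^{3/2}),  u = L² − r² sin²θ = 0.0534487 m².
Substituting r = 0.0793 m, L = 0.2426 m, θ = 112°: d²x/dθ² = +0.048887 m.
a = ω²·d²x/dθ² = (128.1)²·(+0.048887) = +801.6 m/s²;  |a| = 801.6 m/s².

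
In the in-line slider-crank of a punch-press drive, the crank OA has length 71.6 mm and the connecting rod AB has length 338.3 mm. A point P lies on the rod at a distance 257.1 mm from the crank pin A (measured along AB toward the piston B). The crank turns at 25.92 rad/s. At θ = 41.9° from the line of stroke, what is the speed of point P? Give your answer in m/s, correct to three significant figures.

1.43

ω = 25.92 rad/s.  Crank-pin speed |V_A| = rω = 1.8559 m/s, perpendicular to OA.
Rod angle: sinφ = −(r/L) sinθ ⇒ φ = -8.126°; ω_rod = −rω cosθ/√(L²−r²sin²θ) = -4.1246 rad/s.
V_P = V_A + ω_rod × AP, with AP = 0.2571 m along the rod.
Components: V_Px = −rω sinθ − a·ω_rod·sinφ = -1.3893 m/s;  V_Py = rω cosθ + a·ω_rod·cosφ = +0.33156 m/s.
|V_P| = √(V_Px² + V_Py²) = 1.4283 m/s.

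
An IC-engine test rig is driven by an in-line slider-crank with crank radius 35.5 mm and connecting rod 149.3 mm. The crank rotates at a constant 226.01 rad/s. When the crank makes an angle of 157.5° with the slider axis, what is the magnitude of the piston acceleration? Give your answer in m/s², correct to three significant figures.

ω = 226 rad/s
x(θ) = r cosθ + √(L² − r² sin²θ); with ω constant, a = ω²·d²x/dθ².
d²x/dθ² = −r cosθ − r²(cos2θ)/√u − r⁴ sin²2θ/(4u^{3/2}),  u = L² − r² sin²θ = 0.0221059 m².
Substituting r = 0.0355 m, L = 0.1493 m, θ = 157.5°: d²x/dθ² = +0.026744 m.
a = ω²·d²x/dθ² = (226)²·(+0.026744) = +1366.1 m/s²;  |a| = 1366.1 m/s².

1370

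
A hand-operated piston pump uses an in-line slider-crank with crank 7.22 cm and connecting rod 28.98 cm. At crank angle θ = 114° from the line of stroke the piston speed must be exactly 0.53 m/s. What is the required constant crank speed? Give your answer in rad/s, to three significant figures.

For an in-line slider-crank, |v_piston| = rω|sinθ|·[1 + r cosθ/√(L² − r² sin²θ)].
With r = 0.0722 m, L = 0.2898 m, θ = 114°: the bracketed kinematic factor |dx/dθ| = 0.059094 m.
ω = v/|dx/dθ| = 0.53/0.059094 = 8.9687 rad/s.

8.97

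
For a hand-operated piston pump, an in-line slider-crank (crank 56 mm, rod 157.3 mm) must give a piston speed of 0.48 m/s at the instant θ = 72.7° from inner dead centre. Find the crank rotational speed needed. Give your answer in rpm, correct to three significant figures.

For an in-line slider-crank, |v_piston| = rω|sinθ|·[1 + r cosθ/√(L² − r² sin²θ)].
With r = 0.056 m, L = 0.1573 m, θ = 72.7°: the bracketed kinematic factor |dx/dθ| = 0.059485 m.
ω = v/|dx/dθ| = 0.48/0.059485 = 8.0692 rad/s.
N = 60ω/(2π) = 77.055 rpm.

77.1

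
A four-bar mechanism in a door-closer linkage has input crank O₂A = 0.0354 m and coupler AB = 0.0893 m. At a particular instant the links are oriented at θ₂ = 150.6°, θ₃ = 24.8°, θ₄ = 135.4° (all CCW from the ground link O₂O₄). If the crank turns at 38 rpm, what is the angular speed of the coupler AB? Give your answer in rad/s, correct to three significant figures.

ω₂ = 3.979 rad/s (from 38 rpm).
Differentiating the loop-closure r₂e^{iθ₂}+r₃e^{iθ₃}=r₁+r₄e^{iθ₄} gives r₂ω₂e^{iθ₂}+r₃ω₃e^{iθ₃}=r₄ω₄e^{iθ₄}.
Eliminating the other unknown: ω₃ = r₂ω₂ sin(θ₄−θ₂) / [r₃ sin(θ₃−θ₄)].
Numerator sine = -0.26219; denominator sine = -0.93606.
Result = 0.0354·3.979·(-0.26219) / (0.0893·(-0.93606)) = +0.44185 rad/s; magnitude 0.44185 rad/s.

0.442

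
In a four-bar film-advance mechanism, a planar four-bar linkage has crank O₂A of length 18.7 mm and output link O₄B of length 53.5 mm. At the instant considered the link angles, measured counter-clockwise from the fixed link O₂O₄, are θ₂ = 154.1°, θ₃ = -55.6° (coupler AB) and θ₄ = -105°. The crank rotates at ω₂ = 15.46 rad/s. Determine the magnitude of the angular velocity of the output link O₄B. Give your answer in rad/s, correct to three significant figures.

3.53

ω₂ = 15.46 rad/s
Differentiating the loop-closure r₂e^{iθ₂}+r₃e^{iθ₃}=r₁+r₄e^{iθ₄} gives r₂ω₂e^{iθ₂}+r₃ω₃e^{iθ₃}=r₄ω₄e^{iθ₄}.
Eliminating the other unknown: ω₄ = r₂ω₂ sin(θ₂−θ₃) / [r₄ sin(θ₄−θ₃)].
Numerator sine = -0.49546; denominator sine = -0.75927.
Result = 0.0187·15.46·(-0.49546) / (0.0535·(-0.75927)) = +3.5262 rad/s; magnitude 3.5262 rad/s.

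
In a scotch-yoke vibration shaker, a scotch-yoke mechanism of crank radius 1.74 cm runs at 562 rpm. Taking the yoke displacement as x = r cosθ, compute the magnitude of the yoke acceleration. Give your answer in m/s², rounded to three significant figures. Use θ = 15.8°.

58.0

ω = 58.85 rad/s (from 562 rpm).
x = r cosθ ⇒ ẍ = −rω² cosθ (ω constant).
|a| = rω²|cosθ| = 0.0174·(58.85)²·|cos 15.8°| = 57.99 m/s².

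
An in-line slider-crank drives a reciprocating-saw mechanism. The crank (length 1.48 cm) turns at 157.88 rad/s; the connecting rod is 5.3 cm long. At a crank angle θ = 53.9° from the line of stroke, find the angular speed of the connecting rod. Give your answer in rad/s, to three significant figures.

ω = 157.9 rad/s
The rod makes angle φ with the slider axis where L sinφ = r sinθ; differentiating, L cosφ·φ̇ = r ω cosθ.
L cosφ = √(L² − r² sin²θ) = 0.051633 m.
|ω_rod| = r ω |cosθ| / √(L² − r² sin²θ) = 0.0148·157.9·0.58920/0.051633 = 26.664 rad/s.

26.7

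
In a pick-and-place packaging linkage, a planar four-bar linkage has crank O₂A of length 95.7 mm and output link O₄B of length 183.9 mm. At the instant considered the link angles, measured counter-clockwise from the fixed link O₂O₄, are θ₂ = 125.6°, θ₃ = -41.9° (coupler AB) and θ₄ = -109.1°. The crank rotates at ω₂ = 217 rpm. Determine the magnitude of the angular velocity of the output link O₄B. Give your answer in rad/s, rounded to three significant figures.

2.78

ω₂ = 22.72 rad/s (from 217 rpm).
Differentiating the loop-closure r₂e^{iθ₂}+r₃e^{iθ₃}=r₁+r₄e^{iθ₄} gives r₂ω₂e^{iθ₂}+r₃ω₃e^{iθ₃}=r₄ω₄e^{iθ₄}.
Eliminating the other unknown: ω₄ = r₂ω₂ sin(θ₂−θ₃) / [r₄ sin(θ₄−θ₃)].
Numerator sine = +0.21644; denominator sine = -0.92186.
Result = 0.0957·22.72·(+0.21644) / (0.1839·(-0.92186)) = -2.7764 rad/s; magnitude 2.7764 rad/s.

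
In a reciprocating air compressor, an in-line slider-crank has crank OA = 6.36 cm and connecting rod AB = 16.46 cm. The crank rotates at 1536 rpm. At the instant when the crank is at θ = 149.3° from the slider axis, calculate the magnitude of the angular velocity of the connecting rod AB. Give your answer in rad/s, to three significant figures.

ω = 160.8 rad/s (converted from 1536 rpm).
The rod makes angle φ with the slider axis where L sinφ = r sinθ; differentiating, L cosφ·φ̇ = r ω cosθ.
L cosφ = √(L² − r² sin²θ) = 0.16137 m.
|ω_rod| = r ω |cosθ| / √(L² − r² sin²θ) = 0.0636·160.8·0.85985/0.16137 = 54.512 rad/s.

54.5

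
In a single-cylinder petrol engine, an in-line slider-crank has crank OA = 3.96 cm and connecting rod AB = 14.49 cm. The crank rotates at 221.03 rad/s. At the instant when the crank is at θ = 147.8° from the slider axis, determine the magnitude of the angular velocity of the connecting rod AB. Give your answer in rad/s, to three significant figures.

51.7

ω = 221 rad/s
The rod makes angle φ with the slider axis where L sinφ = r sinθ; differentiating, L cosφ·φ̇ = r ω cosθ.
L cosφ = √(L² − r² sin²θ) = 0.14336 m.
|ω_rod| = r ω |cosθ| / √(L² − r² sin²θ) = 0.0396·221·0.84619/0.14336 = 51.666 rad/s.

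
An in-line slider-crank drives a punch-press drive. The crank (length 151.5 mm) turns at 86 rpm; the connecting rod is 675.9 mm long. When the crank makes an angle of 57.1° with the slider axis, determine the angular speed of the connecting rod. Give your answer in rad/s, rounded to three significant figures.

1.12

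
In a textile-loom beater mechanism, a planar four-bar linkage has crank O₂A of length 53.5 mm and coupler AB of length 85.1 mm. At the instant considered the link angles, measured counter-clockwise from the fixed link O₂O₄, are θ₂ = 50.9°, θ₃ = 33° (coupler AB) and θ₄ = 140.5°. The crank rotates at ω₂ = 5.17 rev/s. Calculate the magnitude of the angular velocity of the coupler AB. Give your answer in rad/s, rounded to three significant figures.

21.4

ω₂ = 32.48 rad/s (from 5.17 rev/s).
Differentiating the loop-closure r₂e^{iθ₂}+r₃e^{iθ₃}=r₁+r₄e^{iθ₄} gives r₂ω₂e^{iθ₂}+r₃ω₃e^{iθ₃}=r₄ω₄e^{iθ₄}.
Eliminating the other unknown: ω₃ = r₂ω₂ sin(θ₄−θ₂) / [r₃ sin(θ₃−θ₄)].
Numerator sine = +0.99998; denominator sine = -0.95372.
Result = 0.0535·32.48·(+0.99998) / (0.0851·(-0.95372)) = -21.412 rad/s; magnitude 21.412 rad/s.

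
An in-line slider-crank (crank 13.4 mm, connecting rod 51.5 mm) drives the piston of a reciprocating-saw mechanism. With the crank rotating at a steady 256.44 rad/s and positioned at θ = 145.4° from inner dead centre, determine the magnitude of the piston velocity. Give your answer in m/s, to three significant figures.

1.53

ω = 256.4 rad/s
For an in-line slider-crank, x = r cosθ + √(L² − r² sin²θ), so v = −rω sinθ·[1 + r cosθ/√(L² − r² sin²θ)].
With r = 0.0134 m, L = 0.0515 m, θ = 145.4°: √(L² − r² sin²θ) = 0.050935 m.
v = −0.0134·256.4·0.56784·[1 + 0.0134·-0.82314/0.050935] = -1.5287 m/s.
|v| = 1.5287 m/s.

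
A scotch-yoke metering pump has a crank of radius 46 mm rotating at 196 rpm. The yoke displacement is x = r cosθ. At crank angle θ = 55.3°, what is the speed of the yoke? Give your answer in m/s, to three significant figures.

0.776

ω = 20.53 rad/s (from 196 rpm).
x = r cosθ ⇒ ẋ = −rω sinθ.
|v| = rω|sinθ| = 0.046·20.53·|sin 55.3°| = 0.77623 m/s.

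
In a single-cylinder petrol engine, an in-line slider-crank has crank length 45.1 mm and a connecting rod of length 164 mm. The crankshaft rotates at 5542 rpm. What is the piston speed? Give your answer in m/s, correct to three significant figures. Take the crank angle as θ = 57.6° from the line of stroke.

ω = 2π·5542/60 = 580.4 rad/s
For an in-line slider-crank, x = r cosθ + √(L² − r² sin²θ), so v = −rω sinθ·[1 + r cosθ/√(L² − r² sin²θ)].
With r = 0.0451 m, L = 0.164 m, θ = 57.6°: √(L² − r² sin²θ) = 0.15952 m.
v = −0.0451·580.4·0.84433·[1 + 0.0451·0.53583/0.15952] = -25.447 m/s.
|v| = 25.447 m/s.

25.4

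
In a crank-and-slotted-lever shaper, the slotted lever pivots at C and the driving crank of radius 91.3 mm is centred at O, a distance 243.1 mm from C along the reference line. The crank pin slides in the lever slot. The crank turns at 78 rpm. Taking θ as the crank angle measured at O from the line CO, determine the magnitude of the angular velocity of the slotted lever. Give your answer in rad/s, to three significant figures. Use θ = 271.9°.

1.08

ω = 8.168 rad/s (from 78 rpm).
Crank pin A relative to C: A = (d + r cosθ, r sinθ); lever angle φ = atan2(r sinθ, d + r cosθ).
Differentiating tanφ: φ̇ = rω(d cosθ + r)/(d² + r² + 2dr cosθ).
d² + r² + 2dr cosθ = |CA|² = 0.0689051 m²;  d cosθ + r = +0.09936 m.
|ω_lever| = |0.0913·8.168·+0.09936| / 0.0689051 = 1.0754 rad/s.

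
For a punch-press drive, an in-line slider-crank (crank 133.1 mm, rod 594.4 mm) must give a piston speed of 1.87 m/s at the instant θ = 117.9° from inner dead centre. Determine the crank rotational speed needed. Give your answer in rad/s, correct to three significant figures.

17.8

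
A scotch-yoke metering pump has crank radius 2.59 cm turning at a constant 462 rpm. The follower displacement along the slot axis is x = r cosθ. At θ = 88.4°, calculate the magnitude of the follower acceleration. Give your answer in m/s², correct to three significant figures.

1.69

ω = 48.38 rad/s (from 462 rpm).
x = r cosθ ⇒ ẍ = −rω² cosθ (ω constant).
|a| = rω²|cosθ| = 0.0259·(48.38)²·|cos 88.4°| = 1.6927 m/s².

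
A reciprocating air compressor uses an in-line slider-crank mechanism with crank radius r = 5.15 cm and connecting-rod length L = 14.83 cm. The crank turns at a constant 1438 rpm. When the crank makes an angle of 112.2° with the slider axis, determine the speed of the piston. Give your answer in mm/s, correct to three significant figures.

6190

ω = 2π·1438/60 = 150.6 rad/s
For an in-line slider-crank, x = r cosθ + √(L² − r² sin²θ), so v = −rω sinθ·[1 + r cosθ/√(L² − r² sin²θ)].
With r = 0.0515 m, L = 0.1483 m, θ = 112.2°: √(L² − r² sin²θ) = 0.14043 m.
v = −0.0515·150.6·0.92587·[1 + 0.0515·-0.37784/0.14043] = -6.1854 m/s.
|v| = 6.1854 m/s = 6185.4 mm/s.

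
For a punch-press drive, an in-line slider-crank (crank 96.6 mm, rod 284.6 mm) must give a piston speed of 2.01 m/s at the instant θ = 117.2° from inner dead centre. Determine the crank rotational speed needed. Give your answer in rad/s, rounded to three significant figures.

For an in-line slider-crank, |v_piston| = rω|sinθ|·[1 + r cosθ/√(L² − r² sin²θ)].
With r = 0.0966 m, L = 0.2846 m, θ = 117.2°: the bracketed kinematic factor |dx/dθ| = 0.071935 m.
ω = v/|dx/dθ| = 2.01/0.071935 = 27.942 rad/s.

27.9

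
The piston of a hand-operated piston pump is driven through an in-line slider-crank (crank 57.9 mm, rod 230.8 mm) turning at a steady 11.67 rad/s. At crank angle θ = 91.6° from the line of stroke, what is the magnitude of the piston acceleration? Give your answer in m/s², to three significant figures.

ω = 11.67 rad/s
x(θ) = r cosθ + √(L² − r² sin²θ); with ω constant, a = ω²·d²x/dθ².
d²x/dθ² = −r cosθ − r²(cos2θ)/√u − r⁴ sin²2θ/(4u^{3/2}),  u = L² − r² sin²θ = 0.0499188 m².
Substituting r = 0.0579 m, L = 0.2308 m, θ = 91.6°: d²x/dθ² = +0.016597 m.
a = ω²·d²x/dθ² = (11.67)²·(+0.016597) = +2.2603 m/s²;  |a| = 2.2603 m/s².

2.26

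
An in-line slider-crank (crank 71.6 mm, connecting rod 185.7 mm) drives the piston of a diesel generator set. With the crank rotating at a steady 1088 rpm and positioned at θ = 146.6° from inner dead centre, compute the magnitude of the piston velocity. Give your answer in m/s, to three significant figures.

3.01

ω = 2π·1088/60 = 113.9 rad/s
For an in-line slider-crank, x = r cosθ + √(L² − r² sin²θ), so v = −rω sinθ·[1 + r cosθ/√(L² − r² sin²θ)].
With r = 0.0716 m, L = 0.1857 m, θ = 146.6°: √(L² − r² sin²θ) = 0.18147 m.
v = −0.0716·113.9·0.55048·[1 + 0.0716·-0.83485/0.18147] = -3.0115 m/s.
|v| = 3.0115 m/s.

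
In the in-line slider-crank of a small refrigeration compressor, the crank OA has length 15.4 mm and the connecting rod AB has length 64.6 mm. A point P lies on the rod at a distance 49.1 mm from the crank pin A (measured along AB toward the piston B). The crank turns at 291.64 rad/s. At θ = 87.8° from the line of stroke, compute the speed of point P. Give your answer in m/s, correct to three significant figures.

4.52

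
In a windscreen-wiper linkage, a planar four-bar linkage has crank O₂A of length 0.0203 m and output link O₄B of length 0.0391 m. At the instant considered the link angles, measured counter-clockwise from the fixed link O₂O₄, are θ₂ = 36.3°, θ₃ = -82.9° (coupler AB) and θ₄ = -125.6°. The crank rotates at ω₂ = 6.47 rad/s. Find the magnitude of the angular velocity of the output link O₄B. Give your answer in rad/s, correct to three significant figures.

ω₂ = 6.47 rad/s
Differentiating the loop-closure r₂e^{iθ₂}+r₃e^{iθ₃}=r₁+r₄e^{iθ₄} gives r₂ω₂e^{iθ₂}+r₃ω₃e^{iθ₃}=r₄ω₄e^{iθ₄}.
Eliminating the other unknown: ω₄ = r₂ω₂ sin(θ₂−θ₃) / [r₄ sin(θ₄−θ₃)].
Numerator sine = +0.87292; denominator sine = -0.67816.
Result = 0.0203·6.47·(+0.87292) / (0.0391·(-0.67816)) = -4.3238 rad/s; magnitude 4.3238 rad/s.

4.32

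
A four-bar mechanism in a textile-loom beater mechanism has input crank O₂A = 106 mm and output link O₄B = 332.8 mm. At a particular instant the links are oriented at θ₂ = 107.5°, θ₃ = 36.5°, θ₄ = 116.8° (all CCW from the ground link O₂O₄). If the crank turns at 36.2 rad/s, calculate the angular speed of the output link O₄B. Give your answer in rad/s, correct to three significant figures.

ω₂ = 36.2 rad/s
Differentiating the loop-closure r₂e^{iθ₂}+r₃e^{iθ₃}=r₁+r₄e^{iθ₄} gives r₂ω₂e^{iθ₂}+r₃ω₃e^{iθ₃}=r₄ω₄e^{iθ₄}.
Eliminating the other unknown: ω₄ = r₂ω₂ sin(θ₂−θ₃) / [r₄ sin(θ₄−θ₃)].
Numerator sine = +0.94552; denominator sine = +0.98570.
Result = 0.106·36.2·(+0.94552) / (0.3328·(+0.98570)) = +11.06 rad/s; magnitude 11.06 rad/s.

11.1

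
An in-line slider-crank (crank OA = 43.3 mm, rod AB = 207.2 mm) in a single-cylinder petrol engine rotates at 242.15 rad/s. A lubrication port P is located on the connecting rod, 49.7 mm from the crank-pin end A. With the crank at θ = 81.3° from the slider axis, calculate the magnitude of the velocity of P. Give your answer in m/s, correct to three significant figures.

10.5

ω = 242.2 rad/s.  Crank-pin speed |V_A| = rω = 10.485 m/s, perpendicular to OA.
Rod angle: sinφ = −(r/L) sinθ ⇒ φ = -11.922°; ω_rod = −rω cosθ/√(L²−r²sin²θ) = -7.8231 rad/s.
V_P = V_A + ω_rod × AP, with AP = 0.0497 m along the rod.
Components: V_Px = −rω sinθ − a·ω_rod·sinφ = -10.445 m/s;  V_Py = rω cosθ + a·ω_rod·cosφ = +1.2056 m/s.
|V_P| = √(V_Px² + V_Py²) = 10.514 m/s.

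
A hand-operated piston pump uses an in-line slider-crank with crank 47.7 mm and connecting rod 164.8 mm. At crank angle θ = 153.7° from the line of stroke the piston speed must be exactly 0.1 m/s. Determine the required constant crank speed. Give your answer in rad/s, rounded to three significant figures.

For an in-line slider-crank, |v_piston| = rω|sinθ|·[1 + r cosθ/√(L² − r² sin²θ)].
With r = 0.0477 m, L = 0.1648 m, θ = 153.7°: the bracketed kinematic factor |dx/dθ| = 0.015605 m.
ω = v/|dx/dθ| = 0.1/0.015605 = 6.4083 rad/s.

6.41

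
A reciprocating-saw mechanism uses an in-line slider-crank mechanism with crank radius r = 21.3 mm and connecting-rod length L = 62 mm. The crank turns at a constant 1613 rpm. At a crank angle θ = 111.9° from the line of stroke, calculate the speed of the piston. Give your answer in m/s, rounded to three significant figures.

2.89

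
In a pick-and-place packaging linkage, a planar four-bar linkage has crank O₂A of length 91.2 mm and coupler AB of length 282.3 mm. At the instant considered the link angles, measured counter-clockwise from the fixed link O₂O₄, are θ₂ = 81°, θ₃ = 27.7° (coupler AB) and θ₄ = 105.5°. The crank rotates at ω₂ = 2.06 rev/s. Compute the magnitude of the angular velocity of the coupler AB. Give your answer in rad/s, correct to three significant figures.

1.77

ω₂ = 12.94 rad/s (from 2.06 rev/s).
Differentiating the loop-closure r₂e^{iθ₂}+r₃e^{iθ₃}=r₁+r₄e^{iθ₄} gives r₂ω₂e^{iθ₂}+r₃ω₃e^{iθ₃}=r₄ω₄e^{iθ₄}.
Eliminating the other unknown: ω₃ = r₂ω₂ sin(θ₄−θ₂) / [r₃ sin(θ₃−θ₄)].
Numerator sine = +0.41469; denominator sine = -0.97742.
Result = 0.0912·12.94·(+0.41469) / (0.2823·(-0.97742)) = -1.7741 rad/s; magnitude 1.7741 rad/s.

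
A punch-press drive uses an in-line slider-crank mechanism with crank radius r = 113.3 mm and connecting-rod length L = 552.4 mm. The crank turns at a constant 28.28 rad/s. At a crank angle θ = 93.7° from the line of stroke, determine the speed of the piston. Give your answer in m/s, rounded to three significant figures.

3.15

ω = 28.28 rad/s
For an in-line slider-crank, x = r cosθ + √(L² − r² sin²θ), so v = −rω sinθ·[1 + r cosθ/√(L² − r² sin²θ)].
With r = 0.1133 m, L = 0.5524 m, θ = 93.7°: √(L² − r² sin²θ) = 0.54071 m.
v = −0.1133·28.28·0.99792·[1 + 0.1133·-0.06453/0.54071] = -3.1542 m/s.
|v| = 3.1542 m/s.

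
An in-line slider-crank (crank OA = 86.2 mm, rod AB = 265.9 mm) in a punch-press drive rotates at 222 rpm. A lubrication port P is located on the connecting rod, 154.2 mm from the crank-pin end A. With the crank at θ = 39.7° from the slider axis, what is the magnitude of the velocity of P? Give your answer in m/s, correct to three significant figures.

1.61

ω = 23.25 rad/s.  Crank-pin speed |V_A| = rω = 2.004 m/s, perpendicular to OA.
Rod angle: sinφ = −(r/L) sinθ ⇒ φ = -11.951°; ω_rod = −rω cosθ/√(L²−r²sin²θ) = -5.9271 rad/s.
V_P = V_A + ω_rod × AP, with AP = 0.1542 m along the rod.
Components: V_Px = −rω sinθ − a·ω_rod·sinφ = -1.4693 m/s;  V_Py = rω cosθ + a·ω_rod·cosφ = +0.6477 m/s.
|V_P| = √(V_Px² + V_Py²) = 1.6057 m/s.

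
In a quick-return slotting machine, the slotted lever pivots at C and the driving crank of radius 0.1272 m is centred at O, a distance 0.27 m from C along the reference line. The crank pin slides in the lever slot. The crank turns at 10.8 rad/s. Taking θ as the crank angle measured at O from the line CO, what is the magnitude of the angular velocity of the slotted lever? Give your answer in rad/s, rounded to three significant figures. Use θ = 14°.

3.43

ω = 10.8 rad/s
Crank pin A relative to C: A = (d + r cosθ, r sinθ); lever angle φ = atan2(r sinθ, d + r cosθ).
Differentiating tanφ: φ̇ = rω(d cosθ + r)/(d² + r² + 2dr cosθ).
d² + r² + 2dr cosθ = |CA|² = 0.155728 m²;  d cosθ + r = +0.38918 m.
|ω_lever| = |0.1272·10.8·+0.38918| / 0.155728 = 3.4332 rad/s.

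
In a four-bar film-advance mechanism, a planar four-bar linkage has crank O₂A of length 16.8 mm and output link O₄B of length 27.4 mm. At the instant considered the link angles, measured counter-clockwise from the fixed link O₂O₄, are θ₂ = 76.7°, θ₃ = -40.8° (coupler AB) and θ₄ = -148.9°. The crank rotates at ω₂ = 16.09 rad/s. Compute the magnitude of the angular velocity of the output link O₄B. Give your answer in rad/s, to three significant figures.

ω₂ = 16.09 rad/s
Differentiating the loop-closure r₂e^{iθ₂}+r₃e^{iθ₃}=r₁+r₄e^{iθ₄} gives r₂ω₂e^{iθ₂}+r₃ω₃e^{iθ₃}=r₄ω₄e^{iθ₄}.
Eliminating the other unknown: ω₄ = r₂ω₂ sin(θ₂−θ₃) / [r₄ sin(θ₄−θ₃)].
Numerator sine = +0.88701; denominator sine = -0.95052.
Result = 0.0168·16.09·(+0.88701) / (0.0274·(-0.95052)) = -9.2063 rad/s; magnitude 9.2063 rad/s.

9.21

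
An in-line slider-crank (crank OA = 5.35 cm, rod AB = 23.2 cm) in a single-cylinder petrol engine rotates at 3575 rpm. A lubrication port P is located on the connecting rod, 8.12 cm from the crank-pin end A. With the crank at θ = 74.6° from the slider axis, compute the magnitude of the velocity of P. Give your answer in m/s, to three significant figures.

ω = 374.4 rad/s.  Crank-pin speed |V_A| = rω = 20.029 m/s, perpendicular to OA.
Rod angle: sinφ = −(r/L) sinθ ⇒ φ = -12.846°; ω_rod = −rω cosθ/√(L²−r²sin²θ) = -23.514 rad/s.
V_P = V_A + ω_rod × AP, with AP = 0.0812 m along the rod.
Components: V_Px = −rω sinθ − a·ω_rod·sinφ = -19.734 m/s;  V_Py = rω cosθ + a·ω_rod·cosφ = +3.4572 m/s.
|V_P| = √(V_Px² + V_Py²) = 20.035 m/s.

20.0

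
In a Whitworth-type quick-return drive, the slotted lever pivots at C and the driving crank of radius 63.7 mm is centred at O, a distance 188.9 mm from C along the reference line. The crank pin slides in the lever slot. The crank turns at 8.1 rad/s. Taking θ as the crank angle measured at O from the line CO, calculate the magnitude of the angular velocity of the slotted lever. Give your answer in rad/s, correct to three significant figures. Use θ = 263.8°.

0.602

ω = 8.1 rad/s
Crank pin A relative to C: A = (d + r cosθ, r sinθ); lever angle φ = atan2(r sinθ, d + r cosθ).
Differentiating tanφ: φ̇ = rω(d cosθ + r)/(d² + r² + 2dr cosθ).
d² + r² + 2dr cosθ = |CA|² = 0.0371418 m²;  d cosθ + r = +0.043299 m.
|ω_lever| = |0.0637·8.1·+0.043299| / 0.0371418 = 0.6015 rad/s.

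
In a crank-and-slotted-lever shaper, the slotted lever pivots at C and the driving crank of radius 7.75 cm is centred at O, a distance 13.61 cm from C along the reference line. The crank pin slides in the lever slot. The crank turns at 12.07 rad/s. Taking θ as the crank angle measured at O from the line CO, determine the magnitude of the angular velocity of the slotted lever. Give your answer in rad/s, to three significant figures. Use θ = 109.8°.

ω = 12.07 rad/s
Crank pin A relative to C: A = (d + r cosθ, r sinθ); lever angle φ = atan2(r sinθ, d + r cosθ).
Differentiating tanφ: φ̇ = rω(d cosθ + r)/(d² + r² + 2dr cosθ).
d² + r² + 2dr cosθ = |CA|² = 0.0173836 m²;  d cosθ + r = +0.031398 m.
|ω_lever| = |0.0775·12.07·+0.031398| / 0.0173836 = 1.6895 rad/s.

1.69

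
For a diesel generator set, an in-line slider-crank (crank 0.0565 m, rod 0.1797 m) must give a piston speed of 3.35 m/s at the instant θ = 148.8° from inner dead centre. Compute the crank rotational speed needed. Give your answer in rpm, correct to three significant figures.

For an in-line slider-crank, |v_piston| = rω|sinθ|·[1 + r cosθ/√(L² − r² sin²θ)].
With r = 0.0565 m, L = 0.1797 m, θ = 148.8°: the bracketed kinematic factor |dx/dθ| = 0.021291 m.
ω = v/|dx/dθ| = 3.35/0.021291 = 157.35 rad/s.
N = 60ω/(2π) = 1502.5 rpm.

1500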